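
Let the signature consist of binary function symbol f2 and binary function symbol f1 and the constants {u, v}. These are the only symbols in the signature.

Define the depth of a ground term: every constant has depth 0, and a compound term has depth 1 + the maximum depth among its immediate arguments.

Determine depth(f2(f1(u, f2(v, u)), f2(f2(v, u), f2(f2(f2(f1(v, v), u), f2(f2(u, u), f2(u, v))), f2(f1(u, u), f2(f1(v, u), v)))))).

depth(f2(v, u)) = 1 + max(0, 0) = 1
depth(f1(u, f2(v, u))) = 1 + max(0, 1) = 2
depth(f1(v, v)) = 1 + max(0, 0) = 1
depth(f2(f1(v, v), u)) = 1 + max(1, 0) = 2
depth(f2(u, u)) = 1 + max(0, 0) = 1
depth(f2(u, v)) = 1 + max(0, 0) = 1
depth(f2(f2(u, u), f2(u, v))) = 1 + max(1, 1) = 2
depth(f2(f2(f1(v, v), u), f2(f2(u, u), f2(u, v)))) = 1 + max(2, 2) = 3
depth(f1(u, u)) = 1 + max(0, 0) = 1
depth(f1(v, u)) = 1 + max(0, 0) = 1
depth(f2(f1(v, u), v)) = 1 + max(1, 0) = 2
depth(f2(f1(u, u), f2(f1(v, u), v))) = 1 + max(1, 2) = 3
depth(f2(f2(f2(f1(v, v), u), f2(f2(u, u), f2(u, v))), f2(f1(u, u), f2(f1(v, u), v)))) = 1 + max(3, 3) = 4
depth(f2(f2(v, u), f2(f2(f2(f1(v, v), u), f2(f2(u, u), f2(u, v))), f2(f1(u, u), f2(f1(v, u), v))))) = 1 + max(1, 4) = 5
depth(f2(f1(u, f2(v, u)), f2(f2(v, u), f2(f2(f2(f1(v, v), u), f2(f2(u, u), f2(u, v))), f2(f1(u, u), f2(f1(v, u), v)))))) = 1 + max(2, 5) = 6

6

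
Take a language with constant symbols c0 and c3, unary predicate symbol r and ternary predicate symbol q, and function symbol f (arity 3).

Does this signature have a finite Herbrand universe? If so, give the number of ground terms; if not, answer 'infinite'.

The signature has at least one function symbol (f, arity 3) and at least one constant (c0).
Iterating f gives infinitely many distinct ground terms: c0, f(c0, c0, c0), f(f(c0, c0, c0), f(c0, c0, c0), f(c0, c0, c0)), ...
So the Herbrand universe is infinite.

infinite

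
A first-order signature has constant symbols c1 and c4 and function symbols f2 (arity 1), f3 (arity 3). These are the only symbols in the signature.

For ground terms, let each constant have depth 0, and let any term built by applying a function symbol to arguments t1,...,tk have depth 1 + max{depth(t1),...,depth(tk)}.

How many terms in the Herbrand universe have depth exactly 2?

1730

Count level by level. With function symbols f2/1, f3/3, the terms of depth ≤ k are the 2 constants together with each function applied to depth-≤(k−1) tuples, so N_k = 2 + N_{k-1} + N_{k-1}^3.
N_0 = 2
N_1 = 2 + 2 + 2^3 = 12
N_2 = 2 + 12 + 12^3 = 1742
Terms of depth exactly 2: N_2 − N_1 = 1742 − 12 = 1730.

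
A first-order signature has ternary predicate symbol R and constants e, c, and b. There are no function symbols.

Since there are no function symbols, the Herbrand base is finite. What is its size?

With no function symbols, the Herbrand universe is just the 3 constants.
Ground atoms per predicate: R: 3^3 = 27.
Herbrand base size = 27 = 27.

27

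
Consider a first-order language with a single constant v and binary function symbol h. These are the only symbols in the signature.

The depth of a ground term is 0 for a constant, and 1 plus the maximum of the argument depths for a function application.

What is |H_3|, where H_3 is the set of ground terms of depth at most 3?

If N_k denotes the number of depth-≤k ground terms, the 1 constant gives N_0 = 1, and each function symbol of arity r contributes N_{k-1}^r new terms at level k: N_k = 1 + N_{k-1}^2.
N_0 = 1
N_1 = 1 + 1^2 = 2
N_2 = 1 + 2^2 = 5
N_3 = 1 + 5^2 = 26

26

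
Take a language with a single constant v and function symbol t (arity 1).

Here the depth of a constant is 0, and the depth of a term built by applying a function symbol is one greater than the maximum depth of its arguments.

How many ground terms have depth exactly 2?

1

Count level by level. With function symbols t/1, the terms of depth ≤ k are the 1 constant together with each function applied to depth-≤(k−1) tuples, so N_k = 1 + N_{k-1}.
N_0 = 1
N_1 = 1 + 1 = 2
N_2 = 1 + 2 = 3
Terms of depth exactly 2: N_2 − N_1 = 3 − 2 = 1.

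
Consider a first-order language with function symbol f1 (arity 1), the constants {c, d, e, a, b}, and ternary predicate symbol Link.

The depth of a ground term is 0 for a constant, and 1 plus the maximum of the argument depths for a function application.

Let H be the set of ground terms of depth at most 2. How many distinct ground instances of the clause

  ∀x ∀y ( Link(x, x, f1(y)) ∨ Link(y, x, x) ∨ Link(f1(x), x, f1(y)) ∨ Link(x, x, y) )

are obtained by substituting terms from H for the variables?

225

Ground terms of depth ≤ 2:
  If N_k denotes the number of depth-≤k ground terms, the 5 constants give N_0 = 5, and each function symbol of arity r contributes N_{k-1}^r new terms at level k: N_k = 5 + N_{k-1}.
  N_0 = 5
  N_1 = 5 + 5 = 10
  N_2 = 5 + 10 = 15
So there are 15 ground terms available for substitution.
There are 2 variables to instantiate (x, y), each occurring in at least one literal, so different choices give different ground instances.
Number of ground instances = 15^2 = 225.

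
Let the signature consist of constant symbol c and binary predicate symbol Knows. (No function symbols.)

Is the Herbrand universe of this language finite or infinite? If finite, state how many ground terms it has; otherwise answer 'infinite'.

1

There are no function symbols, so the only ground term is the single constant.
The Herbrand universe is {c}, finite with 1 element.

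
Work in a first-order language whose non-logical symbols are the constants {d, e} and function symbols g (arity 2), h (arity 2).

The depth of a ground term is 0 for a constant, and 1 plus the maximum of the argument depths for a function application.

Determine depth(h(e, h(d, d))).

2

depth(h(d, d)) = 1 + max(0, 0) = 1
depth(h(e, h(d, d))) = 1 + max(0, 1) = 2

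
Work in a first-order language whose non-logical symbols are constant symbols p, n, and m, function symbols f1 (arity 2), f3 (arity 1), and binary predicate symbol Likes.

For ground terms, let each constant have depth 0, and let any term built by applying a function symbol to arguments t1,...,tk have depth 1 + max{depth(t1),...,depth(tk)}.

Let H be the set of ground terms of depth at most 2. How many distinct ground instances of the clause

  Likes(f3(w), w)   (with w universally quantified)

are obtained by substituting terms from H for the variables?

243

Ground terms of depth ≤ 2:
  Let N_k count ground terms of depth at most k. Each non-constant term of depth ≤ k is some function symbol applied to depth-≤(k−1) arguments, giving N_k = 3 + N_{k-1}^2 + N_{k-1}.
  N_0 = 3
  N_1 = 3 + 3^2 + 3 = 15
  N_2 = 3 + 15^2 + 15 = 243
So there are 243 ground terms available for substitution.
The clause has 1 distinct variable (w), which appears in the body. In the free term algebra distinct substitutions yield syntactically distinct ground instances.
Number of ground instances = 243.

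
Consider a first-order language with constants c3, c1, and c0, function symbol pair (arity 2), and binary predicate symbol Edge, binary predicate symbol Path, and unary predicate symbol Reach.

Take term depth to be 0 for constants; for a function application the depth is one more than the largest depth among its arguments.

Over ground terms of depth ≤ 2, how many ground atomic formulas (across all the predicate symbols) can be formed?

First count ground terms of depth ≤ 2.
Count level by level. With function symbols pair/2, the terms of depth ≤ k are the 3 constants together with each function applied to depth-≤(k−1) tuples, so N_k = 3 + N_{k-1}^2.
N_0 = 3
N_1 = 3 + 3^2 = 12
N_2 = 3 + 12^2 = 147
So |H| = 147.
Ground atoms are formed by filling each argument slot of a predicate with a term from H, so an r-ary predicate gives |H|^r atoms:
  Edge: 147^2 = 21609;  Path: 147^2 = 21609;  Reach: 147
Total ground atoms: 21609 + 21609 + 147 = 43365.

43365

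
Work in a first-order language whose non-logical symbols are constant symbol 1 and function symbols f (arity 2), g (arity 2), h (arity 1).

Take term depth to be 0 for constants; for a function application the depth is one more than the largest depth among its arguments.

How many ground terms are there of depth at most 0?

Write N_k for the number of ground terms of depth ≤ k. A term of depth ≤ k is either a constant or a function symbol applied to arguments of depth ≤ k−1, so N_k = 1 + N_{k-1}^2 + N_{k-1}^2 + N_{k-1}.
N_0 = 1
Explicitly: 1.

1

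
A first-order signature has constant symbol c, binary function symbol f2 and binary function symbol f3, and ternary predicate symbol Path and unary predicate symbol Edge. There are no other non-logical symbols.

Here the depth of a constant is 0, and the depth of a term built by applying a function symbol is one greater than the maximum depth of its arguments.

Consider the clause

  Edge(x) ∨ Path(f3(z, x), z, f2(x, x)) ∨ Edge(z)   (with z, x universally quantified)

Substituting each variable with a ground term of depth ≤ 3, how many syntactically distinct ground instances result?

522729

Ground terms of depth ≤ 3:
  Write N_k for the number of ground terms of depth ≤ k. A term of depth ≤ k is either a constant or a function symbol applied to arguments of depth ≤ k−1, so N_k = 1 + N_{k-1}^2 + N_{k-1}^2.
  N_0 = 1
  N_1 = 1 + 1^2 + 1^2 = 3
  N_2 = 1 + 3^2 + 3^2 = 19
  N_3 = 1 + 19^2 + 19^2 = 723
So there are 723 ground terms available for substitution.
There are 2 variables to instantiate (z, x), each occurring in at least one literal, so different choices give different ground instances.
Number of ground instances = 723^2 = 522729.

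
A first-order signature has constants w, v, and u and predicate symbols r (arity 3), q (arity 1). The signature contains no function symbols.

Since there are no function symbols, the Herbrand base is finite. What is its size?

With no function symbols, the Herbrand universe is just the 3 constants.
Ground atoms per predicate: r: 3^3 = 27, q: 3.
Herbrand base size = 27 + 3 = 30.

30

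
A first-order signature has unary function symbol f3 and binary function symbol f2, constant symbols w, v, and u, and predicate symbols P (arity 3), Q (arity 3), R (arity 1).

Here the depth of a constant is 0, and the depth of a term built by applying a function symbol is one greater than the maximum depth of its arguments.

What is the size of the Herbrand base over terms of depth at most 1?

6765

First count ground terms of depth ≤ 1.
Write N_k for the number of ground terms of depth ≤ k. A term of depth ≤ k is either a constant or a function symbol applied to arguments of depth ≤ k−1, so N_k = 3 + N_{k-1} + N_{k-1}^2.
N_0 = 3
N_1 = 3 + 3 + 3^2 = 15
So |H| = 15.
For each predicate symbol, the number of ground atoms is |H| raised to its arity; summing:
  P: 15^3 = 3375;  Q: 15^3 = 3375;  R: 15
Total ground atoms: 3375 + 3375 + 15 = 6765.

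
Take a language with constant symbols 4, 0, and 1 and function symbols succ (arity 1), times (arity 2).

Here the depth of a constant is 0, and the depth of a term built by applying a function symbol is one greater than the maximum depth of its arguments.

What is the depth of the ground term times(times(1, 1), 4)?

2

depth(times(1, 1)) = 1 + max(0, 0) = 1
depth(times(times(1, 1), 4)) = 1 + max(1, 0) = 2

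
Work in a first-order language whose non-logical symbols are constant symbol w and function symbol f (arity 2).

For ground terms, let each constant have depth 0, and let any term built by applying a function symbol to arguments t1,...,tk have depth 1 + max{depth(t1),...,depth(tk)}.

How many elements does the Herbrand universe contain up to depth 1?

Write N_k for the number of ground terms of depth ≤ k. A term of depth ≤ k is either a constant or a function symbol applied to arguments of depth ≤ k−1, so N_k = 1 + N_{k-1}^2.
N_0 = 1
N_1 = 1 + 1^2 = 2

2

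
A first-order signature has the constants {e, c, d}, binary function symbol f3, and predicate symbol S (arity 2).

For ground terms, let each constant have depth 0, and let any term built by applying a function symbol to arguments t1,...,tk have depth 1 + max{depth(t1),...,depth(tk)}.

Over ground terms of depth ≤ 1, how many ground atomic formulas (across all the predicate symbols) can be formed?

First count ground terms of depth ≤ 1.
Write N_k for the number of ground terms of depth ≤ k. A term of depth ≤ k is either a constant or a function symbol applied to arguments of depth ≤ k−1, so N_k = 3 + N_{k-1}^2.
N_0 = 3
N_1 = 3 + 3^2 = 12
Explicitly: e, c, d, f3(e, e), f3(e, c), f3(e, d), f3(c, e), f3(c, c), f3(c, d), f3(d, e), f3(d, c), f3(d, d).
So |H| = 12.
Each predicate of arity r yields |H|^r ground atoms (one per choice of an r-tuple from H):
  S: 12^2 = 144
Total ground atoms: 144.

144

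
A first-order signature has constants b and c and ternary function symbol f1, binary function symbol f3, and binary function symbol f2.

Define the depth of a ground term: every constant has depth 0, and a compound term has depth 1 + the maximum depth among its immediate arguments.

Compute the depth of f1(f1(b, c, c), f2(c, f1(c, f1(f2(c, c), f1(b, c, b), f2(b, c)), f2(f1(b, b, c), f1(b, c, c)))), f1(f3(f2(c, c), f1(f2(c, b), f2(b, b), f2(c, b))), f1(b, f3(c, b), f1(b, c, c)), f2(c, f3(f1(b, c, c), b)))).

5

depth(f1(b, c, c)) = 1 + max(0, 0, 0) = 1
depth(f2(c, c)) = 1 + max(0, 0) = 1
depth(f1(b, c, b)) = 1 + max(0, 0, 0) = 1
depth(f2(b, c)) = 1 + max(0, 0) = 1
depth(f1(f2(c, c), f1(b, c, b), f2(b, c))) = 1 + max(1, 1, 1) = 2
depth(f1(b, b, c)) = 1 + max(0, 0, 0) = 1
depth(f2(f1(b, b, c), f1(b, c, c))) = 1 + max(1, 1) = 2
depth(f1(c, f1(f2(c, c), f1(b, c, b), f2(b, c)), f2(f1(b, b, c), f1(b, c, c)))) = 1 + max(0, 2, 2) = 3
depth(f2(c, f1(c, f1(f2(c, c), f1(b, c, b), f2(b, c)), f2(f1(b, b, c), f1(b, c, c))))) = 1 + max(0, 3) = 4
depth(f2(c, b)) = 1 + max(0, 0) = 1
depth(f2(b, b)) = 1 + max(0, 0) = 1
depth(f1(f2(c, b), f2(b, b), f2(c, b))) = 1 + max(1, 1, 1) = 2
depth(f3(f2(c, c), f1(f2(c, b), f2(b, b), f2(c, b)))) = 1 + max(1, 2) = 3
depth(f3(c, b)) = 1 + max(0, 0) = 1
depth(f1(b, f3(c, b), f1(b, c, c))) = 1 + max(0, 1, 1) = 2
depth(f3(f1(b, c, c), b)) = 1 + max(1, 0) = 2
depth(f2(c, f3(f1(b, c, c), b))) = 1 + max(0, 2) = 3
depth(f1(f3(f2(c, c), f1(f2(c, b), f2(b, b), f2(c, b))), f1(b, f3(c, b), f1(b, c, c)), f2(c, f3(f1(b, c, c), b)))) = 1 + max(3, 2, 3) = 4
depth(f1(f1(b, c, c), f2(c, f1(c, f1(f2(c, c), f1(b, c, b), f2(b, c)), f2(f1(b, b, c), f1(b, c, c)))), f1(f3(f2(c, c), f1(f2(c, b), f2(b, b), f2(c, b))), f1(b, f3(c, b), f1(b, c, c)), f2(c, f3(f1(b, c, c), b))))) = 1 + max(1, 4, 4) = 5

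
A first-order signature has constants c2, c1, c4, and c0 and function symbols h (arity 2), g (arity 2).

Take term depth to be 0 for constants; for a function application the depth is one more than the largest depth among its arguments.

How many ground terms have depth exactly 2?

2560

Count level by level. With function symbols h/2, g/2, the terms of depth ≤ k are the 4 constants together with each function applied to depth-≤(k−1) tuples, so N_k = 4 + N_{k-1}^2 + N_{k-1}^2.
N_0 = 4
N_1 = 4 + 4^2 + 4^2 = 36
N_2 = 4 + 36^2 + 36^2 = 2596
Terms of depth exactly 2: N_2 − N_1 = 2596 − 36 = 2560.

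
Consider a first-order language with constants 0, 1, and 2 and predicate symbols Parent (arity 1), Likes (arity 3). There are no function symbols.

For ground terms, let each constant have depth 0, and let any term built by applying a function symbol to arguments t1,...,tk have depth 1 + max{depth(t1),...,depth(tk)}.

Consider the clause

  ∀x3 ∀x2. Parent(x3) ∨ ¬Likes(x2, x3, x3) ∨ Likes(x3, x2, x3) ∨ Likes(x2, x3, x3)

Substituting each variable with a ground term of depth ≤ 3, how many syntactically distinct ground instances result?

9

Ground terms of depth ≤ 3:
  With no function symbols every ground term is a constant, so there are exactly 3 ground terms at every depth bound.
  N_0 = 3
  N_1 = 3
  N_2 = 3
  N_3 = 3
So there are 3 ground terms available for substitution.
There are 2 variables to instantiate (x3, x2), each occurring in at least one literal, so different choices give different ground instances.
Number of ground instances = 3^2 = 9.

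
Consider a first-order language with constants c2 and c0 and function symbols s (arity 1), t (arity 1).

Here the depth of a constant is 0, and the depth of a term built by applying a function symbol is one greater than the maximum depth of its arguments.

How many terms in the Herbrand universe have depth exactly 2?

8

Let N_k = |{terms of depth ≤ k}|. Then N_0 = 2 and N_k = 2 + N_{k-1} + N_{k-1} for k ≥ 1 (one summand per function symbol, arity giving the exponent).
N_0 = 2
N_1 = 2 + 2 + 2 = 6
N_2 = 2 + 6 + 6 = 14
Terms of depth exactly 2: N_2 − N_1 = 14 − 6 = 8.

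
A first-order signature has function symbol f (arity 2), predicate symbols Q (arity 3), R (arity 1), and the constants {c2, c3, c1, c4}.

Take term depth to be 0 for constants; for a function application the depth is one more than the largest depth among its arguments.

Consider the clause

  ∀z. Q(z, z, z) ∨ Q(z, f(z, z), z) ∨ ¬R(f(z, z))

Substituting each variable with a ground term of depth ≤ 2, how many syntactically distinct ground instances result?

Ground terms of depth ≤ 2:
  Let N_k = |{terms of depth ≤ k}|. Then N_0 = 4 and N_k = 4 + N_{k-1}^2 for k ≥ 1 (one summand per function symbol, arity giving the exponent).
  N_0 = 4
  N_1 = 4 + 4^2 = 20
  N_2 = 4 + 20^2 = 404
So there are 404 ground terms available for substitution.
There is 1 variable to instantiate (z),  occurring in at least one literal, so different choices give different ground instances.
Number of ground instances = 404.

404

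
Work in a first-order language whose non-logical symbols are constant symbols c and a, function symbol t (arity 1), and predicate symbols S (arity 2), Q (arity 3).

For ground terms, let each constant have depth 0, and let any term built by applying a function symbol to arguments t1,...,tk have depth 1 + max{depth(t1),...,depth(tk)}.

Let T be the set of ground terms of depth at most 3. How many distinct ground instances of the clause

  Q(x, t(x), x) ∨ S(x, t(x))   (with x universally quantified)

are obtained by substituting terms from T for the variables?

8

Ground terms of depth ≤ 3:
  Count level by level. With function symbols t/1, the terms of depth ≤ k are the 2 constants together with each function applied to depth-≤(k−1) tuples, so N_k = 2 + N_{k-1}.
  N_0 = 2
  N_1 = 2 + 2 = 4
  N_2 = 2 + 4 = 6
  N_3 = 2 + 6 = 8
  Explicitly: c, a, t(c), t(a), t(t(c)), t(t(a)), t(t(t(c))), t(t(t(a))).
So there are 8 ground terms available for substitution.
The body mentions the single quantified variable x; since ground terms form a free algebra, no two substitutions collapse to the same formula.
Number of ground instances = 8.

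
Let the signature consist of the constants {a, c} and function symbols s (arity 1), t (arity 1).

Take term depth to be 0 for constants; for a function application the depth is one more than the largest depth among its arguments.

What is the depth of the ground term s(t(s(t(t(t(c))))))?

6

depth(t(c)) = 1 + depth(c) = 1 + 0 = 1
depth(t(t(c))) = 1 + depth(t(c)) = 1 + 1 = 2
depth(t(t(t(c)))) = 1 + depth(t(t(c))) = 1 + 2 = 3
depth(s(t(t(t(c))))) = 1 + depth(t(t(t(c)))) = 1 + 3 = 4
depth(t(s(t(t(t(c)))))) = 1 + depth(s(t(t(t(c))))) = 1 + 4 = 5
depth(s(t(s(t(t(t(c))))))) = 1 + depth(t(s(t(t(t(c)))))) = 1 + 5 = 6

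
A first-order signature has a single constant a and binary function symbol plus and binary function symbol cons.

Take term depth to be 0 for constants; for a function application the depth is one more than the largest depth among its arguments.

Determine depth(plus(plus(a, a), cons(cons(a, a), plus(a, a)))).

3

depth(plus(a, a)) = 1 + max(0, 0) = 1
depth(cons(a, a)) = 1 + max(0, 0) = 1
depth(cons(cons(a, a), plus(a, a))) = 1 + max(1, 1) = 2
depth(plus(plus(a, a), cons(cons(a, a), plus(a, a)))) = 1 + max(1, 2) = 3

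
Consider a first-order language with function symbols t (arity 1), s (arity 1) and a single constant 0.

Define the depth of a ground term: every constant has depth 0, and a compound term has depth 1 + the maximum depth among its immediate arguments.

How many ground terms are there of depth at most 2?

Count level by level. With function symbols t/1, s/1, the terms of depth ≤ k are the 1 constant together with each function applied to depth-≤(k−1) tuples, so N_k = 1 + N_{k-1} + N_{k-1}.
N_0 = 1
N_1 = 1 + 1 + 1 = 3
N_2 = 1 + 3 + 3 = 7

7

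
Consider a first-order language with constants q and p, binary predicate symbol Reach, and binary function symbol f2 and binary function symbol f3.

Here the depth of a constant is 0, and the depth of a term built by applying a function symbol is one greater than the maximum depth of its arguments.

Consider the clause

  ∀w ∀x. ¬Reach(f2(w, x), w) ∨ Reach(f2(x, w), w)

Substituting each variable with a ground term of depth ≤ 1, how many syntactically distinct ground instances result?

100

Ground terms of depth ≤ 1:
  Write N_k for the number of ground terms of depth ≤ k. A term of depth ≤ k is either a constant or a function symbol applied to arguments of depth ≤ k−1, so N_k = 2 + N_{k-1}^2 + N_{k-1}^2.
  N_0 = 2
  N_1 = 2 + 2^2 + 2^2 = 10
  Explicitly: q, p, f2(q, q), f2(q, p), f2(p, q), f2(p, p), f3(q, q), f3(q, p), f3(p, q), f3(p, p).
So there are 10 ground terms available for substitution.
The body mentions every one of the 2 quantified variables; since ground terms form a free algebra, no two substitutions collapse to the same formula.
Number of ground instances = 10^2 = 100.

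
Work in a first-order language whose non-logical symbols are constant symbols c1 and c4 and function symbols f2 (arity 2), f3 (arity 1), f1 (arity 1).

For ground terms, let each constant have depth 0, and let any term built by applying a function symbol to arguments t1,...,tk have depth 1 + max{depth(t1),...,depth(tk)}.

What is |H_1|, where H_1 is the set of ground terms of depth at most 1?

10

If N_k denotes the number of depth-≤k ground terms, the 2 constants give N_0 = 2, and each function symbol of arity r contributes N_{k-1}^r new terms at level k: N_k = 2 + N_{k-1}^2 + N_{k-1} + N_{k-1}.
N_0 = 2
N_1 = 2 + 2^2 + 2 + 2 = 10
Explicitly: c1, c4, f2(c1, c1), f2(c1, c4), f2(c4, c1), f2(c4, c4), f3(c1), f3(c4), f1(c1), f1(c4).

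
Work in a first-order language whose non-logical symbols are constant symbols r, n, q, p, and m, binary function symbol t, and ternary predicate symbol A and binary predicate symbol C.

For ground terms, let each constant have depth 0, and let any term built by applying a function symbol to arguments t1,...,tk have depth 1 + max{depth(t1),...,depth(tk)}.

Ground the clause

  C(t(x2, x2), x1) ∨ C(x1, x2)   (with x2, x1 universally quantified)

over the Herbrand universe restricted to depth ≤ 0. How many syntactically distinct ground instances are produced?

25

Ground terms of depth ≤ 0:
  If N_k denotes the number of depth-≤k ground terms, the 5 constants give N_0 = 5, and each function symbol of arity r contributes N_{k-1}^r new terms at level k: N_k = 5 + N_{k-1}^2.
  N_0 = 5
So there are 5 ground terms available for substitution.
Each of x2, x1 ranges independently over the available ground terms, and distinct assignments produce distinct instances.
Number of ground instances = 5^2 = 25.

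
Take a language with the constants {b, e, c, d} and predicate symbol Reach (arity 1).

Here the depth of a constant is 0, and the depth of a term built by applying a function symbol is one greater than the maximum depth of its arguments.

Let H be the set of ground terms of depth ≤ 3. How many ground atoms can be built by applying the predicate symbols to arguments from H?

4

First count ground terms of depth ≤ 3.
With no function symbols every ground term is a constant, so there are exactly 4 ground terms at every depth bound.
N_0 = 4
N_1 = 4
N_2 = 4
N_3 = 4
Explicitly: b, e, c, d.
So |H| = 4.
Ground atoms are formed by filling each argument slot of a predicate with a term from H, so an r-ary predicate gives |H|^r atoms:
  Reach: 4
Total ground atoms: 4.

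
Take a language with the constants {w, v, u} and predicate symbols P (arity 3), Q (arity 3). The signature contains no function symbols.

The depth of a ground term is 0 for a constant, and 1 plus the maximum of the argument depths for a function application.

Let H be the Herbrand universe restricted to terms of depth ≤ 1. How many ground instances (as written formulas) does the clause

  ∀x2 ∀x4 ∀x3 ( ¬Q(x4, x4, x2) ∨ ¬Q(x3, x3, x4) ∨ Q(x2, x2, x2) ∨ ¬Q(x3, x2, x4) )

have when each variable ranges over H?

27

Ground terms of depth ≤ 1:
  With no function symbols every ground term is a constant, so there are exactly 3 ground terms at every depth bound.
  N_0 = 3
  N_1 = 3
So there are 3 ground terms available for substitution.
The clause has 3 distinct variables (x2, x4, x3), each appearing in the body. In the free term algebra distinct substitutions yield syntactically distinct ground instances.
Number of ground instances = 3^3 = 27.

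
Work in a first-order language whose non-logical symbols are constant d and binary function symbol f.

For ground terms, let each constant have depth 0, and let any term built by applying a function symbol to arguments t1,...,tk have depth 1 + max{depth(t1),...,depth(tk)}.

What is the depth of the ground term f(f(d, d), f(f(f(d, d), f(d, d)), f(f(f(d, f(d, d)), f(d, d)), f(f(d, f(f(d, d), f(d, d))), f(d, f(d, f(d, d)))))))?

7

depth(f(d, d)) = 1 + max(0, 0) = 1
depth(f(f(d, d), f(d, d))) = 1 + max(1, 1) = 2
depth(f(d, f(d, d))) = 1 + max(0, 1) = 2
depth(f(f(d, f(d, d)), f(d, d))) = 1 + max(2, 1) = 3
depth(f(d, f(f(d, d), f(d, d)))) = 1 + max(0, 2) = 3
depth(f(d, f(d, f(d, d)))) = 1 + max(0, 2) = 3
depth(f(f(d, f(f(d, d), f(d, d))), f(d, f(d, f(d, d))))) = 1 + max(3, 3) = 4
depth(f(f(f(d, f(d, d)), f(d, d)), f(f(d, f(f(d, d), f(d, d))), f(d, f(d, f(d, d)))))) = 1 + max(3, 4) = 5
depth(f(f(f(d, d), f(d, d)), f(f(f(d, f(d, d)), f(d, d)), f(f(d, f(f(d, d), f(d, d))), f(d, f(d, f(d, d))))))) = 1 + max(2, 5) = 6
depth(f(f(d, d), f(f(f(d, d), f(d, d)), f(f(f(d, f(d, d)), f(d, d)), f(f(d, f(f(d, d), f(d, d))), f(d, f(d, f(d, d)))))))) = 1 + max(1, 6) = 7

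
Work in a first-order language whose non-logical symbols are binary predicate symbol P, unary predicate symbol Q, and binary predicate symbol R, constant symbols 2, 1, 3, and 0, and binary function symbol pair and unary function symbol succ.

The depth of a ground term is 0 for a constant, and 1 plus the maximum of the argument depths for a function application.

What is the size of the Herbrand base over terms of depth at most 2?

First count ground terms of depth ≤ 2.
If N_k denotes the number of depth-≤k ground terms, the 4 constants give N_0 = 4, and each function symbol of arity r contributes N_{k-1}^r new terms at level k: N_k = 4 + N_{k-1}^2 + N_{k-1}.
N_0 = 4
N_1 = 4 + 4^2 + 4 = 24
N_2 = 4 + 24^2 + 24 = 604
So |H| = 604.
Ground atoms are formed by filling each argument slot of a predicate with a term from H, so an r-ary predicate gives |H|^r atoms:
  P: 604^2 = 364816;  Q: 604;  R: 604^2 = 364816
Total ground atoms: 364816 + 604 + 364816 = 730236.

730236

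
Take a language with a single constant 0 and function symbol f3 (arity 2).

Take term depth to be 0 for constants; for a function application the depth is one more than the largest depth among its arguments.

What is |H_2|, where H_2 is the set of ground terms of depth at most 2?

5

Count level by level. With function symbols f3/2, the terms of depth ≤ k are the 1 constant together with each function applied to depth-≤(k−1) tuples, so N_k = 1 + N_{k-1}^2.
N_0 = 1
N_1 = 1 + 1^2 = 2
N_2 = 1 + 2^2 = 5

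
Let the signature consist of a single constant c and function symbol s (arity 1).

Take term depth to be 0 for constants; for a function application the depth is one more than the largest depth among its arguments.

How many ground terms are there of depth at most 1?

2

Let N_k = |{terms of depth ≤ k}|. Then N_0 = 1 and N_k = 1 + N_{k-1} for k ≥ 1 (one summand per function symbol, arity giving the exponent).
N_0 = 1
N_1 = 1 + 1 = 2
Explicitly: c, s(c).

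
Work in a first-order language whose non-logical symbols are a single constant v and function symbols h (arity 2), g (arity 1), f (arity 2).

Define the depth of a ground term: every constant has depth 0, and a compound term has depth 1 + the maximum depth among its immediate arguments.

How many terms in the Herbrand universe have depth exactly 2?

Write N_k for the number of ground terms of depth ≤ k. A term of depth ≤ k is either a constant or a function symbol applied to arguments of depth ≤ k−1, so N_k = 1 + N_{k-1}^2 + N_{k-1} + N_{k-1}^2.
N_0 = 1
N_1 = 1 + 1^2 + 1 + 1^2 = 4
N_2 = 1 + 4^2 + 4 + 4^2 = 37
Terms of depth exactly 2: N_2 − N_1 = 37 − 4 = 33.

33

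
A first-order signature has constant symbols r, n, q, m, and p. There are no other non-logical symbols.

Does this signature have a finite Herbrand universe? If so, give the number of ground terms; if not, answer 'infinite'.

There are no function symbols, so every ground term is one of the 5 constants.
The Herbrand universe is {r, n, q, m, p}, which is finite with 5 elements.

5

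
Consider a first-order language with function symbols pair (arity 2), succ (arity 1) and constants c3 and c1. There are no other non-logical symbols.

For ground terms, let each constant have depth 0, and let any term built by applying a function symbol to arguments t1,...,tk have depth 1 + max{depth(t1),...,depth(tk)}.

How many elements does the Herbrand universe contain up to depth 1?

Write N_k for the number of ground terms of depth ≤ k. A term of depth ≤ k is either a constant or a function symbol applied to arguments of depth ≤ k−1, so N_k = 2 + N_{k-1}^2 + N_{k-1}.
N_0 = 2
N_1 = 2 + 2^2 + 2 = 8
Explicitly: c3, c1, pair(c3, c3), pair(c3, c1), pair(c1, c3), pair(c1, c1), succ(c3), succ(c1).

8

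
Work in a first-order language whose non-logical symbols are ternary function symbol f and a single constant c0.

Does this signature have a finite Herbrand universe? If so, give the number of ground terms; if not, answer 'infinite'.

The signature has at least one function symbol (f, arity 3) and at least one constant (c0).
Iterating f gives infinitely many distinct ground terms: c0, f(c0, c0, c0), f(f(c0, c0, c0), f(c0, c0, c0), f(c0, c0, c0)), ...
So the Herbrand universe is infinite.

infinite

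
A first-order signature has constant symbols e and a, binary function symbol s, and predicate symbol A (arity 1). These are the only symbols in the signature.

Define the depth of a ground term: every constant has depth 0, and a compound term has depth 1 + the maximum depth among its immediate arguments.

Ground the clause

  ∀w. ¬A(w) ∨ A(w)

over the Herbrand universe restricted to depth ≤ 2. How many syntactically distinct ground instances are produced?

Ground terms of depth ≤ 2:
  Let N_k = |{terms of depth ≤ k}|. Then N_0 = 2 and N_k = 2 + N_{k-1}^2 for k ≥ 1 (one summand per function symbol, arity giving the exponent).
  N_0 = 2
  N_1 = 2 + 2^2 = 6
  N_2 = 2 + 6^2 = 38
So there are 38 ground terms available for substitution.
The body mentions the single quantified variable w; since ground terms form a free algebra, no two substitutions collapse to the same formula.
Number of ground instances = 38.

38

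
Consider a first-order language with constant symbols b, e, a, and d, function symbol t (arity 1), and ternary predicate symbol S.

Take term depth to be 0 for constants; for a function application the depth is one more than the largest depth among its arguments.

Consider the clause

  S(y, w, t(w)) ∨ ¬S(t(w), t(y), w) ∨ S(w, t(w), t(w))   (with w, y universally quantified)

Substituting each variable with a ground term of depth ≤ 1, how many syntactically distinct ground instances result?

Ground terms of depth ≤ 1:
  Let N_k = |{terms of depth ≤ k}|. Then N_0 = 4 and N_k = 4 + N_{k-1} for k ≥ 1 (one summand per function symbol, arity giving the exponent).
  N_0 = 4
  N_1 = 4 + 4 = 8
  Explicitly: b, e, a, d, t(b), t(e), t(a), t(d).
So there are 8 ground terms available for substitution.
The clause has 2 distinct variables (w, y), each appearing in the body. In the free term algebra distinct substitutions yield syntactically distinct ground instances.
Number of ground instances = 8^2 = 64.

64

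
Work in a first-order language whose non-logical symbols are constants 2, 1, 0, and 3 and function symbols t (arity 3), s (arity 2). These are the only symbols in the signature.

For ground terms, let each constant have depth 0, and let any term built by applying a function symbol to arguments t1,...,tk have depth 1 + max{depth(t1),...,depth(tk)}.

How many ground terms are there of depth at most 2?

599764

Count level by level. With function symbols t/3, s/2, the terms of depth ≤ k are the 4 constants together with each function applied to depth-≤(k−1) tuples, so N_k = 4 + N_{k-1}^3 + N_{k-1}^2.
N_0 = 4
N_1 = 4 + 4^3 + 4^2 = 84
N_2 = 4 + 84^3 + 84^2 = 599764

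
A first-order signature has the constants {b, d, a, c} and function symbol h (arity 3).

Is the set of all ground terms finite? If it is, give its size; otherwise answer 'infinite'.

infinite

The signature has at least one function symbol (h, arity 3) and at least one constant (b).
Iterating h gives infinitely many distinct ground terms: b, h(b, b, b), h(h(b, b, b), h(b, b, b), h(b, b, b)), ...
So the Herbrand universe is infinite.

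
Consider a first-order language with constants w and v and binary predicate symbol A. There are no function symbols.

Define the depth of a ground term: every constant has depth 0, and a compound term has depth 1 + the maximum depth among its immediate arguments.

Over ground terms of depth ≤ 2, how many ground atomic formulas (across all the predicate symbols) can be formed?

First count ground terms of depth ≤ 2.
With no function symbols every ground term is a constant, so there are exactly 2 ground terms at every depth bound.
N_0 = 2
N_1 = 2
N_2 = 2
So |H| = 2.
Each predicate of arity r yields |H|^r ground atoms (one per choice of an r-tuple from H):
  A: 2^2 = 4
Total ground atoms: 4.

4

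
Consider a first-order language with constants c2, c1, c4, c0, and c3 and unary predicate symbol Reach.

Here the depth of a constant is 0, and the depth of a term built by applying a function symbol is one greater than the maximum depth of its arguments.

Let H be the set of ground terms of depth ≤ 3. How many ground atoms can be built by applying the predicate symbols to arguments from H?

5

First count ground terms of depth ≤ 3.
With no function symbols every ground term is a constant, so there are exactly 5 ground terms at every depth bound.
N_0 = 5
N_1 = 5
N_2 = 5
N_3 = 5
So |H| = 5.
Each predicate of arity r yields |H|^r ground atoms (one per choice of an r-tuple from H):
  Reach: 5
Total ground atoms: 5.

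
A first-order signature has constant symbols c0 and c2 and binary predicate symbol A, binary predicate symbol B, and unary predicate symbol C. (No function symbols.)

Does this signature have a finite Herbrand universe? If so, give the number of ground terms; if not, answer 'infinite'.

2

There are no function symbols, so every ground term is one of the 2 constants.
The Herbrand universe is {c0, c2}, which is finite with 2 elements.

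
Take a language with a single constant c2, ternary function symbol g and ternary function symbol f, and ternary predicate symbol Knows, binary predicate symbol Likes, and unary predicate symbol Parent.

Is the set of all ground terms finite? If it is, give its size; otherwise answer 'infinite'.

infinite

The signature has at least one function symbol (g, arity 3) and at least one constant (c2).
Iterating g gives infinitely many distinct ground terms: c2, g(c2, c2, c2), g(g(c2, c2, c2), g(c2, c2, c2), g(c2, c2, c2)), ...
So the Herbrand universe is infinite.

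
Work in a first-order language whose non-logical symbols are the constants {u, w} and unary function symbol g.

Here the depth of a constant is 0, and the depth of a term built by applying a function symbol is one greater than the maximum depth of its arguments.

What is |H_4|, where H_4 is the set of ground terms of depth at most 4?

Let N_k count ground terms of depth at most k. Each non-constant term of depth ≤ k is some function symbol applied to depth-≤(k−1) arguments, giving N_k = 2 + N_{k-1}.
N_0 = 2
N_1 = 2 + 2 = 4
N_2 = 2 + 4 = 6
N_3 = 2 + 6 = 8
N_4 = 2 + 8 = 10
Explicitly: u, w, g(u), g(w), g(g(u)), g(g(w)), g(g(g(u))), g(g(g(w))), g(g(g(g(u)))), g(g(g(g(w)))).

10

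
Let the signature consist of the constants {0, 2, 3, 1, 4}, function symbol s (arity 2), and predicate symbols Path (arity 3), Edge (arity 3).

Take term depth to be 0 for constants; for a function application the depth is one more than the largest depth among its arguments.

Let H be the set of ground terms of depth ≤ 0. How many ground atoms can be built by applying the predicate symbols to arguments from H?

250

First count ground terms of depth ≤ 0.
If N_k denotes the number of depth-≤k ground terms, the 5 constants give N_0 = 5, and each function symbol of arity r contributes N_{k-1}^r new terms at level k: N_k = 5 + N_{k-1}^2.
N_0 = 5
So |H| = 5.
Each predicate of arity r yields |H|^r ground atoms (one per choice of an r-tuple from H):
  Path: 5^3 = 125;  Edge: 5^3 = 125
Total ground atoms: 125 + 125 = 250.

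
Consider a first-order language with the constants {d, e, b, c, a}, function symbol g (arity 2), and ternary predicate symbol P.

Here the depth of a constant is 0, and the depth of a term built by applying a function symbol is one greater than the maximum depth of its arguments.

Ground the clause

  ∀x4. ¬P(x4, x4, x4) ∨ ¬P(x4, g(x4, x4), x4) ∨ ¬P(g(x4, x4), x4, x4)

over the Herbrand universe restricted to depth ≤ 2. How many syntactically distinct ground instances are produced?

Ground terms of depth ≤ 2:
  If N_k denotes the number of depth-≤k ground terms, the 5 constants give N_0 = 5, and each function symbol of arity r contributes N_{k-1}^r new terms at level k: N_k = 5 + N_{k-1}^2.
  N_0 = 5
  N_1 = 5 + 5^2 = 30
  N_2 = 5 + 30^2 = 905
So there are 905 ground terms available for substitution.
The clause has 1 distinct variable (x4), which appears in the body. In the free term algebra distinct substitutions yield syntactically distinct ground instances.
Number of ground instances = 905.

905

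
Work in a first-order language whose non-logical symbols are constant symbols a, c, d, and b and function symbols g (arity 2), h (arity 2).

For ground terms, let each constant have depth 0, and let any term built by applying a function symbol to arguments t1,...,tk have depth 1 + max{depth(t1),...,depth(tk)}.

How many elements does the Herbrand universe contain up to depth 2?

2596

Let N_k count ground terms of depth at most k. Each non-constant term of depth ≤ k is some function symbol applied to depth-≤(k−1) arguments, giving N_k = 4 + N_{k-1}^2 + N_{k-1}^2.
N_0 = 4
N_1 = 4 + 4^2 + 4^2 = 36
N_2 = 4 + 36^2 + 36^2 = 2596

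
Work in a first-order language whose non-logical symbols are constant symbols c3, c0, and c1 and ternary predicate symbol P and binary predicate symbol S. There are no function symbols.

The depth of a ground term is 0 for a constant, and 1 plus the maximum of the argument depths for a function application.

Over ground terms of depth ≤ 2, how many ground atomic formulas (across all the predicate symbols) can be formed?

First count ground terms of depth ≤ 2.
With no function symbols every ground term is a constant, so there are exactly 3 ground terms at every depth bound.
N_0 = 3
N_1 = 3
N_2 = 3
Explicitly: c3, c0, c1.
So |H| = 3.
A ground atom is a predicate applied to a tuple of terms from H, so the count is the sum over predicates of |H|^arity:
  P: 3^3 = 27;  S: 3^2 = 9
Total ground atoms: 27 + 9 = 36.

36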